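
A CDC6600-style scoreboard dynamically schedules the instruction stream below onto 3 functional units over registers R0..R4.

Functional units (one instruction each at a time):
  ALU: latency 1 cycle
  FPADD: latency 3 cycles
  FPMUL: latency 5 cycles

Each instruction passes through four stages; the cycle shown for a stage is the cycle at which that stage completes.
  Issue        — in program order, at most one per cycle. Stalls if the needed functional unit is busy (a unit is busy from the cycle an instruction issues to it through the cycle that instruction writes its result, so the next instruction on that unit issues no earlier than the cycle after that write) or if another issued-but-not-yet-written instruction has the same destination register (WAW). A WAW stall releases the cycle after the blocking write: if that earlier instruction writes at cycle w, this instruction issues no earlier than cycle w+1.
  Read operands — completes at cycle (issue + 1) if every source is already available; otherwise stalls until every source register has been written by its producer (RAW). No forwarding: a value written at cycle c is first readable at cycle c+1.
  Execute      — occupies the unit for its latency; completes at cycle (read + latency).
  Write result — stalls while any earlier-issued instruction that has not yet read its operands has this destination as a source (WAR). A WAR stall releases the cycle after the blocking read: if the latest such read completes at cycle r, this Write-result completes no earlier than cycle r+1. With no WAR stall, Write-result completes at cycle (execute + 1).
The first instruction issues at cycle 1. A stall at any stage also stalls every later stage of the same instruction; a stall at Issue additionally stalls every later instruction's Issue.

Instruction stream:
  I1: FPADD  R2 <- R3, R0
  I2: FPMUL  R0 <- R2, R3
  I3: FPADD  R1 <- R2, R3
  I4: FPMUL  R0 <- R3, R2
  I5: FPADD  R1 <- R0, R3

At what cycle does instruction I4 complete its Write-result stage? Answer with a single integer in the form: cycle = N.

cycle = 21

I1 -> (1, 2, 5, 6)
I2 -> (2, 7, 12, 13)  // RAW R2: wait I1 write@6
I3 -> (7, 8, 11, 12)  // struct: FPADD busy until I1 writes@6
I4 -> (14, 15, 20, 21)  // struct: FPMUL busy until I2 writes@13
I5 -> (15, 22, 25, 26)  // RAW R0: wait I4 write@21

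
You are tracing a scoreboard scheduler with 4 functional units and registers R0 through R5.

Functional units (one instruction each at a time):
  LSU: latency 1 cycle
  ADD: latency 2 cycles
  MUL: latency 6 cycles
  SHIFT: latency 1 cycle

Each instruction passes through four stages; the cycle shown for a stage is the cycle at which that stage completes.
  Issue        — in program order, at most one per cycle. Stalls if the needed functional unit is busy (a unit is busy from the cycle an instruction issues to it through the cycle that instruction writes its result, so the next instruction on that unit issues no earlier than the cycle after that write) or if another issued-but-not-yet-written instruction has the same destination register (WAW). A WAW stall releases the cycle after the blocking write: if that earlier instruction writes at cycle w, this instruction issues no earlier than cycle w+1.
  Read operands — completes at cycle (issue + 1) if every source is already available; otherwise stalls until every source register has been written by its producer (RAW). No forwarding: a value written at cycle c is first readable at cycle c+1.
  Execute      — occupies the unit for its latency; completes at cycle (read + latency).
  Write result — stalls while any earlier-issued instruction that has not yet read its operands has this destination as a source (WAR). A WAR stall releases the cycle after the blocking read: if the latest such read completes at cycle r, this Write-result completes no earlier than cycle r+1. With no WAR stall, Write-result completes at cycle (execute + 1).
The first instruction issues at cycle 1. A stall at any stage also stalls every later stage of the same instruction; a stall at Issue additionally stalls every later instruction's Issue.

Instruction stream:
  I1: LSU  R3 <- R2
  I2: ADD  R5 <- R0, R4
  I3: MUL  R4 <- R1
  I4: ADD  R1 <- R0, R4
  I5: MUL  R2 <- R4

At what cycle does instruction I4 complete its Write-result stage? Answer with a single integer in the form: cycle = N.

cycle = 15

I1 -> (1, 2, 3, 4)
I2 -> (2, 3, 5, 6)
I3 -> (3, 4, 10, 11)
I4 -> (7, 12, 14, 15)  // struct: ADD busy until I2 writes@6, RAW R4: wait I3 write@11
I5 -> (12, 13, 19, 20)  // struct: MUL busy until I3 writes@11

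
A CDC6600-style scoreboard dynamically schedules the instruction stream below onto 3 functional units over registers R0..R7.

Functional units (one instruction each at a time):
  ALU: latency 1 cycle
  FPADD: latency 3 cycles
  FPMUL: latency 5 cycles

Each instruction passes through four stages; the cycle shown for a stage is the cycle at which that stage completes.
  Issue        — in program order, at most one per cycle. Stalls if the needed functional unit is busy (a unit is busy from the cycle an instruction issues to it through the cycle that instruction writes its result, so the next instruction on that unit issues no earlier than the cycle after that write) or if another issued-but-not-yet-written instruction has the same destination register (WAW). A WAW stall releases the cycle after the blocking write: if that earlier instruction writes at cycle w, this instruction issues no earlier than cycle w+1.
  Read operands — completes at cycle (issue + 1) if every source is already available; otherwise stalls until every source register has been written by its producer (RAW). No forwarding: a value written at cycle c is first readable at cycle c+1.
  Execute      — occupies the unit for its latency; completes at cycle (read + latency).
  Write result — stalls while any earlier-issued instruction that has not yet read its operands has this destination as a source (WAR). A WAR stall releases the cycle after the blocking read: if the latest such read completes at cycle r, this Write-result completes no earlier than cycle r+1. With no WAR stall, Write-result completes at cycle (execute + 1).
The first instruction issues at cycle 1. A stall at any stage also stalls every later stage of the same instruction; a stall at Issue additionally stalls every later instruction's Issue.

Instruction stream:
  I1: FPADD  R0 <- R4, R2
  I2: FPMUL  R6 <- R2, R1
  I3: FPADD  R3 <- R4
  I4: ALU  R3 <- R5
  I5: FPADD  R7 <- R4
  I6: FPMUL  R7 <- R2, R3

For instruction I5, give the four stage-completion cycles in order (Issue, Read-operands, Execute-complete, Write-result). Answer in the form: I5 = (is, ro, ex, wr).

I5 = (14, 15, 18, 19)

1) issue 1, read 2, done 5, write 6
2) issue 2, read 3, done 8, write 9
3) issue 7, read 8, done 11, write 12  <struct: FPADD busy until I1 writes@6>
4) issue 13, read 14, done 15, write 16  <WAW R3: wait I3 write@12>
5) issue 14, read 15, done 18, write 19
6) issue 20, read 21, done 26, write 27  <WAW R7: wait I5 write@19>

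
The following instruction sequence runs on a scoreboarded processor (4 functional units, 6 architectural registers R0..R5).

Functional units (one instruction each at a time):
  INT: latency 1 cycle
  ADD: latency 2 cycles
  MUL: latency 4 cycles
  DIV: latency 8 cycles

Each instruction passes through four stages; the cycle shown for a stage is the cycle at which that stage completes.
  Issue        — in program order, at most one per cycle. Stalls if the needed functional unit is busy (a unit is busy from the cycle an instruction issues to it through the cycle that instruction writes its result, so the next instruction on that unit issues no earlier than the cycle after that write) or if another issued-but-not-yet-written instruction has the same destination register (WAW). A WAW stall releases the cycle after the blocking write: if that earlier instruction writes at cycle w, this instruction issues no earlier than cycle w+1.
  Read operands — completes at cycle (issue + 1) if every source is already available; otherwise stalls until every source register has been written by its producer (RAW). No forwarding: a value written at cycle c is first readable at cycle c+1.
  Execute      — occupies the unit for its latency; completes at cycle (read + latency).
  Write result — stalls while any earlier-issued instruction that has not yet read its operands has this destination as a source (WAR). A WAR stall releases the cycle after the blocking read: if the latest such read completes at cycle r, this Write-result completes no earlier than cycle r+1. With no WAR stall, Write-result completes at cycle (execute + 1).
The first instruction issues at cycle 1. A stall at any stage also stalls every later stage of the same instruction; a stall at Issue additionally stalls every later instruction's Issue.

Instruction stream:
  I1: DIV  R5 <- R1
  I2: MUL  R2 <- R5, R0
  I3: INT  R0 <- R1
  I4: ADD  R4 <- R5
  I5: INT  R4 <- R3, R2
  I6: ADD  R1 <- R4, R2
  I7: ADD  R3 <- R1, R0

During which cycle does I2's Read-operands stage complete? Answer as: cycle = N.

[I1] 1/2/10/11
[I2] 2/12/16/17  (RAW R5: wait I1 write@11)
[I3] 3/4/5/13  (WAR R0: wait I2 read@12)
[I4] 4/12/14/15  (RAW R5: wait I1 write@11)
[I5] 16/18/19/20  (WAW R4: wait I4 write@15; RAW R2: wait I2 write@17)
[I6] 17/21/23/24  (RAW R4: wait I5 write@20)
[I7] 25/26/28/29  (struct: ADD busy until I6 writes@24)

cycle = 12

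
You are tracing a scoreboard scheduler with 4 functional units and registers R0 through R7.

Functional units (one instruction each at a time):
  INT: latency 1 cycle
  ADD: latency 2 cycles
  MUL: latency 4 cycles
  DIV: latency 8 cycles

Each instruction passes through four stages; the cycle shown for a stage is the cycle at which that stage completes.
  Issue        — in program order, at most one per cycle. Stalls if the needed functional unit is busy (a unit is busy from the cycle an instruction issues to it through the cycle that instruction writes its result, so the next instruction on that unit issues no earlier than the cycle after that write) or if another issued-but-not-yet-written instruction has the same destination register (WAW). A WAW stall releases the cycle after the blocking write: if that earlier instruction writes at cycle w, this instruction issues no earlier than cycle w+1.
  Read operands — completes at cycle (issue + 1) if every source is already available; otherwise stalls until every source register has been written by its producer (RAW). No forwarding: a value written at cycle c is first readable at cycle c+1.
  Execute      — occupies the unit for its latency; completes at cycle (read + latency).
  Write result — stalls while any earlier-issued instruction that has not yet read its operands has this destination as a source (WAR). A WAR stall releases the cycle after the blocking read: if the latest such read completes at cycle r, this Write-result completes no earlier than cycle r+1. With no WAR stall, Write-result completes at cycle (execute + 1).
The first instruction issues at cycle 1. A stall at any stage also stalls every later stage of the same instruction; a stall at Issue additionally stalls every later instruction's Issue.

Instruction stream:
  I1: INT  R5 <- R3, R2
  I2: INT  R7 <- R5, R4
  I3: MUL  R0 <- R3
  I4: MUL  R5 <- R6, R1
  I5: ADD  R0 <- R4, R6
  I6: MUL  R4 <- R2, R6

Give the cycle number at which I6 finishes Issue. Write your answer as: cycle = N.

cycle = 20

cycle 1: I1→INT
cycle 2: I1 RO
cycle 3: I1 EX
cycle 4: I1 WR R5
cycle 5: I2→INT
cycle 6: I2 RO; I3→MUL
cycle 7: I2 EX; I3 RO
cycle 8: I2 WR R7
cycle 11: I3 EX
cycle 12: I3 WR R0
cycle 13: I4→MUL
cycle 14: I4 RO; I5→ADD
cycle 15: I5 RO
cycle 17: I5 EX
cycle 18: I4 EX; I5 WR R0
cycle 19: I4 WR R5
cycle 20: I6→MUL
cycle 21: I6 RO
cycle 25: I6 EX
cycle 26: I6 WR R4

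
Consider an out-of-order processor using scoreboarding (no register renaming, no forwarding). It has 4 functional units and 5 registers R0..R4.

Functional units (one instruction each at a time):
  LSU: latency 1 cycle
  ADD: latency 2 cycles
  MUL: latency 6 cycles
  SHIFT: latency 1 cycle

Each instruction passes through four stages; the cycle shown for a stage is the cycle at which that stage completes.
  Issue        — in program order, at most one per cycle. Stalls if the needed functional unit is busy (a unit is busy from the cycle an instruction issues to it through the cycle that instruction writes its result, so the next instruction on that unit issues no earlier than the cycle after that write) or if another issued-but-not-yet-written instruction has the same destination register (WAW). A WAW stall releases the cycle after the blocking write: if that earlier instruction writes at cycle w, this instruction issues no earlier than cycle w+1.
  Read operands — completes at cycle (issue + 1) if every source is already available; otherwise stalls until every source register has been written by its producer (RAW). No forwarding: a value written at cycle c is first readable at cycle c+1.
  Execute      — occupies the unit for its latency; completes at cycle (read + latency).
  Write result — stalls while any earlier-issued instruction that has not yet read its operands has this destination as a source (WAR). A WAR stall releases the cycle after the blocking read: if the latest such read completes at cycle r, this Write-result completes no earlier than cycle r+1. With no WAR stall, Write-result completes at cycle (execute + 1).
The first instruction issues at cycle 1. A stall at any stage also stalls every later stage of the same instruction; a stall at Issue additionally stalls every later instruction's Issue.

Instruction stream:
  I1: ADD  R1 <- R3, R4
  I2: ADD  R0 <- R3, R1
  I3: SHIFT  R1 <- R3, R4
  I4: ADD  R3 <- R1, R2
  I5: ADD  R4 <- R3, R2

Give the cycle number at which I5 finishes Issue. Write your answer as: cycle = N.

I1 -> (1, 2, 4, 5)
I2 -> (6, 7, 9, 10)  // struct: ADD busy until I1 writes@5
I3 -> (7, 8, 9, 10)
I4 -> (11, 12, 14, 15)  // struct: ADD busy until I2 writes@10
I5 -> (16, 17, 19, 20)  // struct: ADD busy until I4 writes@15

cycle = 16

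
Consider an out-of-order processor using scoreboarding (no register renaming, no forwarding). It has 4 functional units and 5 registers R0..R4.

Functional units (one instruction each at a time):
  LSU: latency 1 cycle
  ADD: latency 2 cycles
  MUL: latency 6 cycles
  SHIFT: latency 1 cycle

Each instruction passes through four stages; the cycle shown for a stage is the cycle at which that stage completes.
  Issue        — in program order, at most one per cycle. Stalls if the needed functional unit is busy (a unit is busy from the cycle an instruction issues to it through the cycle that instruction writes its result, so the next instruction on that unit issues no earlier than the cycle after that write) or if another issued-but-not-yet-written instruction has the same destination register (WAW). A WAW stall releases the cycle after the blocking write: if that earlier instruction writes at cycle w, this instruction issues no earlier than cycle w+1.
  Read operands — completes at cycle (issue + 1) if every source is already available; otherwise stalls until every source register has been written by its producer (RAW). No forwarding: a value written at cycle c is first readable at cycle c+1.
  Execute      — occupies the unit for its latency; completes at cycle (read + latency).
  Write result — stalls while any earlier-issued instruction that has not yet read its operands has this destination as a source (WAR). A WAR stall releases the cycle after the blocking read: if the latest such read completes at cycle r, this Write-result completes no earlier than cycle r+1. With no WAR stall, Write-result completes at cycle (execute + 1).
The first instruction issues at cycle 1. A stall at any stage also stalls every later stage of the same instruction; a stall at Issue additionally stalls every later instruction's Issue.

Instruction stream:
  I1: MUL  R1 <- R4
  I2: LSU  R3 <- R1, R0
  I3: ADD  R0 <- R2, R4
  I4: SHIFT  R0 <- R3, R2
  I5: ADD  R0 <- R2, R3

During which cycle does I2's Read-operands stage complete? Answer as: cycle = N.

cycle = 10

c1: I1→MUL
c2: I1 RO; I2→LSU
c3: I3→ADD
c4: I3 RO
c6: I3 EX
c8: I1 EX
c9: I1 WR R1
c10: I2 RO
c11: I2 EX; I3 WR R0
c12: I2 WR R3; I4→SHIFT
c13: I4 RO
c14: I4 EX
c15: I4 WR R0
c16: I5→ADD
c17: I5 RO
c19: I5 EX
c20: I5 WR R0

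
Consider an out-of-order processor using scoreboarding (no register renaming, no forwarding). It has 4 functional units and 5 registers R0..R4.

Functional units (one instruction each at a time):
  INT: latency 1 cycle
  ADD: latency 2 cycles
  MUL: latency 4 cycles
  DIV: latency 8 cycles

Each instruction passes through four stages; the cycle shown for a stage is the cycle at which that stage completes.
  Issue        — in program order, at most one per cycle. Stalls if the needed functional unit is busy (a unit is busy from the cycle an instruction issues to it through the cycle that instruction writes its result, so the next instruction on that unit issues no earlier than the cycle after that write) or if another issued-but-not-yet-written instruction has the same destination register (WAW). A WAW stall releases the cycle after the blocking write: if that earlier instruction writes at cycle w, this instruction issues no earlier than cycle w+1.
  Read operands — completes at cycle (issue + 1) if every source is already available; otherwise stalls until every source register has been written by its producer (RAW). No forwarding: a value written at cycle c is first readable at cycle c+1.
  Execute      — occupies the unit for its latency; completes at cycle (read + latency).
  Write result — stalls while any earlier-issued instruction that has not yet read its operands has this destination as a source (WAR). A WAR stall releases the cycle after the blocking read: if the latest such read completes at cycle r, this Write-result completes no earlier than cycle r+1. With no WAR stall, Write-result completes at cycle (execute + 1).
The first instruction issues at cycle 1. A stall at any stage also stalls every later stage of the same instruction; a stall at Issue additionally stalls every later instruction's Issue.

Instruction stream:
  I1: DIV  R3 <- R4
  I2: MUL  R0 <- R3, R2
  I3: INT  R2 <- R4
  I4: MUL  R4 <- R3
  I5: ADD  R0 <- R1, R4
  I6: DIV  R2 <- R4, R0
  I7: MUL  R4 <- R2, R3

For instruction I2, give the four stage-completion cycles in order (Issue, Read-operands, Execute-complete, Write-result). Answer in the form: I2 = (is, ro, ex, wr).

I2 = (2, 12, 16, 17)

  I1 | 1 | 2 | 10 | 11
  I2 | 2 | 12 | 16 | 17   RAW R3: wait I1 write@11
  I3 | 3 | 4 | 5 | 13   WAR R2: wait I2 read@12
  I4 | 18 | 19 | 23 | 24   struct: MUL busy until I2 writes@17
  I5 | 19 | 25 | 27 | 28   RAW R4: wait I4 write@24
  I6 | 20 | 29 | 37 | 38   RAW R0: wait I5 write@28
  I7 | 25 | 39 | 43 | 44   struct: MUL busy until I4 writes@24 · RAW R2: wait I6 write@38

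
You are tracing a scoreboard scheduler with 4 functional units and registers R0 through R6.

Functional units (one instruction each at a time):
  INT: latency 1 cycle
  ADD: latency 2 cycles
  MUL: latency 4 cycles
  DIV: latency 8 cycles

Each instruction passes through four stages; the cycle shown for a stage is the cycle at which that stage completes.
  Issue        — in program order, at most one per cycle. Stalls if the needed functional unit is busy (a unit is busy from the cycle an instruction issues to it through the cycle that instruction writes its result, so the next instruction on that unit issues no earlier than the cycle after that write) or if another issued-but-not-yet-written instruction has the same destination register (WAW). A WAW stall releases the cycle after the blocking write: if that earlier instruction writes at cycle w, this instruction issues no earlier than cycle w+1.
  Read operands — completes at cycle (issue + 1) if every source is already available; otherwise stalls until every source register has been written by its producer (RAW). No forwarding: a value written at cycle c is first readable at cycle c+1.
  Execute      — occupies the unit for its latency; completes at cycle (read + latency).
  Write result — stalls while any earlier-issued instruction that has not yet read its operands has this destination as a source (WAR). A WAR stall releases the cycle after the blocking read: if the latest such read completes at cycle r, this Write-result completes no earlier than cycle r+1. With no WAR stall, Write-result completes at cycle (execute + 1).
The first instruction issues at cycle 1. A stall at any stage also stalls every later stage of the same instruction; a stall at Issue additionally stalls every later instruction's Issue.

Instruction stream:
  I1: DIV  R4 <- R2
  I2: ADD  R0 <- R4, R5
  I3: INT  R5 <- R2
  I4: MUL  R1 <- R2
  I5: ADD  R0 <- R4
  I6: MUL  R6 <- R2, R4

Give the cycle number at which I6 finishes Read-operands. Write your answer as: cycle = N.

[I1] 1/2/10/11
[I2] 2/12/14/15  (RAW R4: wait I1 write@11)
[I3] 3/4/5/13  (WAR R5: wait I2 read@12)
[I4] 4/5/9/10
[I5] 16/17/19/20  (struct: ADD busy until I2 writes@15)
[I6] 17/18/22/23

cycle = 18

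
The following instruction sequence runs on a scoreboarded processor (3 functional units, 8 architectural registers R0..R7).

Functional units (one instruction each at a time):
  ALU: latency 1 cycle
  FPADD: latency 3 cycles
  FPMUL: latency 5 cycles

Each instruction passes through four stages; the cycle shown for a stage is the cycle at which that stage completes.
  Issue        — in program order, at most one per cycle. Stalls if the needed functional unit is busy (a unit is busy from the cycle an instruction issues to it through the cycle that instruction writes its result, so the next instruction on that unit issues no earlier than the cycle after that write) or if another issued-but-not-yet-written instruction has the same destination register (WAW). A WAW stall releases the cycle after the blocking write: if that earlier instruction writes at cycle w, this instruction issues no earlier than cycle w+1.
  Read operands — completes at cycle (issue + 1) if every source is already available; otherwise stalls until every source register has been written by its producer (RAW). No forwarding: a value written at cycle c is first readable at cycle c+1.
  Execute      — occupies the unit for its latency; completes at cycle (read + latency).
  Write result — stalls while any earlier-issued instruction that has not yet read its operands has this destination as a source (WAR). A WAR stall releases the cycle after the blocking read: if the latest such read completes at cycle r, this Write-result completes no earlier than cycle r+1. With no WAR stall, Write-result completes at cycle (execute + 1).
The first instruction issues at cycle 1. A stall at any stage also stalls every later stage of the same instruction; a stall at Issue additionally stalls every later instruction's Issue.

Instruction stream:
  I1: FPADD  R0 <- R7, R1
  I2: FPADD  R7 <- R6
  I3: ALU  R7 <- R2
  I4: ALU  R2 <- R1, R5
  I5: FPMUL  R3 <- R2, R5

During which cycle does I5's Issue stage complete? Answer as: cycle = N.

  I1 | 1 | 2 | 5 | 6
  I2 | 7 | 8 | 11 | 12   struct: FPADD busy until I1 writes@6
  I3 | 13 | 14 | 15 | 16   WAW R7: wait I2 write@12
  I4 | 17 | 18 | 19 | 20   struct: ALU busy until I3 writes@16
  I5 | 18 | 21 | 26 | 27   RAW R2: wait I4 write@20

cycle = 18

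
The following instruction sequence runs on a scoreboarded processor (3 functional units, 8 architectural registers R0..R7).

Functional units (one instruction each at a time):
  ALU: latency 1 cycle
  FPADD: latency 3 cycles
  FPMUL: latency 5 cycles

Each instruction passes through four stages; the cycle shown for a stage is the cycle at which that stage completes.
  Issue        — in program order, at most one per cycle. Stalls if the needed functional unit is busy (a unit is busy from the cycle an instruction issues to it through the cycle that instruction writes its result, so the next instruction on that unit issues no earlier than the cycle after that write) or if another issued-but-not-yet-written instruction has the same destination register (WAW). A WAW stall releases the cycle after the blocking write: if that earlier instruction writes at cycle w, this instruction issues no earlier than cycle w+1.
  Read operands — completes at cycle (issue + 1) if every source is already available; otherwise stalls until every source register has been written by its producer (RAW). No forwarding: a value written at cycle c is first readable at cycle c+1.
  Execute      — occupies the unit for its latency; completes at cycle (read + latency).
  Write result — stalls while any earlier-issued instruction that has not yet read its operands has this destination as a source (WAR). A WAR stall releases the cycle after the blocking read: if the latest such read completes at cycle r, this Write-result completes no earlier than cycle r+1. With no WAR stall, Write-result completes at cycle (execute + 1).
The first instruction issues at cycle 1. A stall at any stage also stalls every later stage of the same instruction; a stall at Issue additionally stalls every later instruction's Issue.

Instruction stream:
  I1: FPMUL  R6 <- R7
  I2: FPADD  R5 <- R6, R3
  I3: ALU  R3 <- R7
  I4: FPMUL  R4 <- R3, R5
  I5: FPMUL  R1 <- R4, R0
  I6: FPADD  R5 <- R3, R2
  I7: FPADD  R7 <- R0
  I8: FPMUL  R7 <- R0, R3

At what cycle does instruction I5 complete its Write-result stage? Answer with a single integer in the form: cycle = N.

cycle = 28

  I1 | 1 | 2 | 7 | 8
  I2 | 2 | 9 | 12 | 13   RAW R6: wait I1 write@8
  I3 | 3 | 4 | 5 | 10   WAR R3: wait I2 read@9
  I4 | 9 | 14 | 19 | 20   struct: FPMUL busy until I1 writes@8 · RAW R5: wait I2 write@13
  I5 | 21 | 22 | 27 | 28   struct: FPMUL busy until I4 writes@20
  I6 | 22 | 23 | 26 | 27
  I7 | 28 | 29 | 32 | 33   struct: FPADD busy until I6 writes@27
  I8 | 34 | 35 | 40 | 41   WAW R7: wait I7 write@33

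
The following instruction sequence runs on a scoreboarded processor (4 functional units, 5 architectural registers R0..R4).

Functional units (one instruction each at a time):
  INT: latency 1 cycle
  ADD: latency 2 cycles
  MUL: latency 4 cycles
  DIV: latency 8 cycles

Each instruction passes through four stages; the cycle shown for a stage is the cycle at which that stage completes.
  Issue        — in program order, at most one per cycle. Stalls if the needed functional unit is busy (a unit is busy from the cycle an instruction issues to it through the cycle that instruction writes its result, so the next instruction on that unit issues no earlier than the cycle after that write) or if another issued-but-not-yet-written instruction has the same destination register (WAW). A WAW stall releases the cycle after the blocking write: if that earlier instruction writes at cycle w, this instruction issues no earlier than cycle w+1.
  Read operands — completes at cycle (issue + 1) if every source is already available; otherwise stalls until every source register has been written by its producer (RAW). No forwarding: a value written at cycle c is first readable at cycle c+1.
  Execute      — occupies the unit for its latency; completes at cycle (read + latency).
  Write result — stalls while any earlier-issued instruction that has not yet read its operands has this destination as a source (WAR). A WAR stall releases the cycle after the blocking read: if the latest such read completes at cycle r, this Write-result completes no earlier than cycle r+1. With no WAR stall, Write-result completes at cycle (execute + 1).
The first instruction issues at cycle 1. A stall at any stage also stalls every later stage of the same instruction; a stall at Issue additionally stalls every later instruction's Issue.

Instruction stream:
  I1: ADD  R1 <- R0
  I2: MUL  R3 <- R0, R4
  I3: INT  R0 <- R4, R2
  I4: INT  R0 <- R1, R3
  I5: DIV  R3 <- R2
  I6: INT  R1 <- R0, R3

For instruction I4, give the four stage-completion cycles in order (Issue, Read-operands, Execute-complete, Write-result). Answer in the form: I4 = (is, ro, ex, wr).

I4 = (7, 9, 10, 11)

[I1] 1/2/4/5
[I2] 2/3/7/8
[I3] 3/4/5/6
[I4] 7/9/10/11  (struct: INT busy until I3 writes@6; RAW R3: wait I2 write@8)
[I5] 9/10/18/19  (WAW R3: wait I2 write@8)
[I6] 12/20/21/22  (struct: INT busy until I4 writes@11; RAW R3: wait I5 write@19)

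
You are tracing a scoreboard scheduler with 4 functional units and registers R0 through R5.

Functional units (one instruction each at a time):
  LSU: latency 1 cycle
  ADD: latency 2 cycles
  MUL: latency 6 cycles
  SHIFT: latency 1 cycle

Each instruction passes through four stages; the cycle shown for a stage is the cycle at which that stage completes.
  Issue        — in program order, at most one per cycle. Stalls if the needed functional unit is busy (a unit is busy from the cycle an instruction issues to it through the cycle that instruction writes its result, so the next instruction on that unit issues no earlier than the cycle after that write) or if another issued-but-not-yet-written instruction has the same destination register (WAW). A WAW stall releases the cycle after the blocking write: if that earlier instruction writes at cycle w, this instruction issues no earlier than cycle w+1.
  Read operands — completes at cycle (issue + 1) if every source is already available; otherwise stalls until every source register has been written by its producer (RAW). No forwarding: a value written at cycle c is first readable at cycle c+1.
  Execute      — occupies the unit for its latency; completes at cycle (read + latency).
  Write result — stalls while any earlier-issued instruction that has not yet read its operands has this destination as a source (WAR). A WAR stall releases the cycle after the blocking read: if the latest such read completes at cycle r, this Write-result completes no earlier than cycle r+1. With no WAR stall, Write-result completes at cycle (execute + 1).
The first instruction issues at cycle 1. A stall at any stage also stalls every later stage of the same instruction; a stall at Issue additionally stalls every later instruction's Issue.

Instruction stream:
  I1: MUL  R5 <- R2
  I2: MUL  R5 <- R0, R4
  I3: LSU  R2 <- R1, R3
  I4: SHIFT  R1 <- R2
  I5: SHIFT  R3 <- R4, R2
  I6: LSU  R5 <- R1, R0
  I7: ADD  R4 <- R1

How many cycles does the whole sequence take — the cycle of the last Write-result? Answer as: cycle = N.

  I1 | 1 | 2 | 8 | 9
  I2 | 10 | 11 | 17 | 18   struct: MUL busy until I1 writes@9
  I3 | 11 | 12 | 13 | 14
  I4 | 12 | 15 | 16 | 17   RAW R2: wait I3 write@14
  I5 | 18 | 19 | 20 | 21   struct: SHIFT busy until I4 writes@17
  I6 | 19 | 20 | 21 | 22
  I7 | 20 | 21 | 23 | 24

cycle = 24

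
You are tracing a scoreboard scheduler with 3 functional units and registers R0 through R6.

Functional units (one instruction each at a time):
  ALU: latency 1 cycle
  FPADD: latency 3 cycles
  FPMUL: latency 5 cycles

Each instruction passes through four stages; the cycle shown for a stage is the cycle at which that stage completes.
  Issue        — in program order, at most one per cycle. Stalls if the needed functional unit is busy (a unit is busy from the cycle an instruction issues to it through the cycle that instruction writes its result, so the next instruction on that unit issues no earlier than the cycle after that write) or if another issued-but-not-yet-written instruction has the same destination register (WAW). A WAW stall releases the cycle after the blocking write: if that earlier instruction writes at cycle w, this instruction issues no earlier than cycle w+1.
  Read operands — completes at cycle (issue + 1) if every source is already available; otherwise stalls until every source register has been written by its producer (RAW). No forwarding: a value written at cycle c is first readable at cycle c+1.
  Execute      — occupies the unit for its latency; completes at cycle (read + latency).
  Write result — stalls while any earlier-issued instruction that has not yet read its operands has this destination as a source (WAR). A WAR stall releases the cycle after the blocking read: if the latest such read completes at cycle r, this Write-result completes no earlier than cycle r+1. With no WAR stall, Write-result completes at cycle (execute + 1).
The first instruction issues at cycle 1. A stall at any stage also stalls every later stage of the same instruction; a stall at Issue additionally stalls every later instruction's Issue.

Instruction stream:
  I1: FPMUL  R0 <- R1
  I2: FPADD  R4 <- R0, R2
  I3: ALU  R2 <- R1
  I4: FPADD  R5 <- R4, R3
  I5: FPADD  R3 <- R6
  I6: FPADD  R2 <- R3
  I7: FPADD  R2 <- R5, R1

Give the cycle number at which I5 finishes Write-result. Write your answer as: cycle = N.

cycle = 25

t=1  I1→FPMUL
t=2  I1 RO | I2→FPADD
t=3  I3→ALU
t=4  I3 RO
t=5  I3 EX
t=7  I1 EX
t=8  I1 WR R0
t=9  I2 RO
t=10  I3 WR R2
t=12  I2 EX
t=13  I2 WR R4
t=14  I4→FPADD
t=15  I4 RO
t=18  I4 EX
t=19  I4 WR R5
t=20  I5→FPADD
t=21  I5 RO
t=24  I5 EX
t=25  I5 WR R3
t=26  I6→FPADD
t=27  I6 RO
t=30  I6 EX
t=31  I6 WR R2
t=32  I7→FPADD
t=33  I7 RO
t=36  I7 EX
t=37  I7 WR R2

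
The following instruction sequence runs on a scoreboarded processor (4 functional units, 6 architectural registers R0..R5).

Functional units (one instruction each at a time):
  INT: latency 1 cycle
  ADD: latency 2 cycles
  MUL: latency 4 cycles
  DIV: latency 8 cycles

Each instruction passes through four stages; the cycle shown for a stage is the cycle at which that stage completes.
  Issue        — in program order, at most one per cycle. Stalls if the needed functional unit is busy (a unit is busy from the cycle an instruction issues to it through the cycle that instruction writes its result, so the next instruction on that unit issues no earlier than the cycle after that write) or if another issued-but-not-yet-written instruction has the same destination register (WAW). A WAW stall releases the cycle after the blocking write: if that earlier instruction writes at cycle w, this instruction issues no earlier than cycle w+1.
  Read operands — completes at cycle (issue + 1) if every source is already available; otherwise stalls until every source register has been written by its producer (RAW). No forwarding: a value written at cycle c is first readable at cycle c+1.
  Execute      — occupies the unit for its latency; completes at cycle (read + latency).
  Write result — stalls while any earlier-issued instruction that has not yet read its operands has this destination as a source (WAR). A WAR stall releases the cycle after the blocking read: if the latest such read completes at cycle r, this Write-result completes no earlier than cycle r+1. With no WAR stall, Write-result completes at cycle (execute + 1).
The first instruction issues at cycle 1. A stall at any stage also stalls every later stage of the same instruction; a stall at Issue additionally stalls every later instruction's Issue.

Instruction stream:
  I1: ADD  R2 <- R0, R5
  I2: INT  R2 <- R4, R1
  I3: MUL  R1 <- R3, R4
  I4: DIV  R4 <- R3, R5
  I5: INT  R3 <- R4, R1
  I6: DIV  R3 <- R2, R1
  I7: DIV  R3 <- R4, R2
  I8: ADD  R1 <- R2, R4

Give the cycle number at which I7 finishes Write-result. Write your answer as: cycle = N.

cycle = 43

[1] issue I1 (ADD)
[2] I1 read-ops
[4] I1 finished on ADD
[5] I1→R2
[6] issue I2 (INT)
[7] I2 read-ops; issue I3 (MUL)
[8] I2 finished on INT; I3 read-ops; issue I4 (DIV)
[9] I2→R2; I4 read-ops
[10] issue I5 (INT)
[12] I3 finished on MUL
[13] I3→R1
[17] I4 finished on DIV
[18] I4→R4
[19] I5 read-ops
[20] I5 finished on INT
[21] I5→R3
[22] issue I6 (DIV)
[23] I6 read-ops
[31] I6 finished on DIV
[32] I6→R3
[33] issue I7 (DIV)
[34] I7 read-ops; issue I8 (ADD)
[35] I8 read-ops
[37] I8 finished on ADD
[38] I8→R1
[42] I7 finished on DIV
[43] I7→R3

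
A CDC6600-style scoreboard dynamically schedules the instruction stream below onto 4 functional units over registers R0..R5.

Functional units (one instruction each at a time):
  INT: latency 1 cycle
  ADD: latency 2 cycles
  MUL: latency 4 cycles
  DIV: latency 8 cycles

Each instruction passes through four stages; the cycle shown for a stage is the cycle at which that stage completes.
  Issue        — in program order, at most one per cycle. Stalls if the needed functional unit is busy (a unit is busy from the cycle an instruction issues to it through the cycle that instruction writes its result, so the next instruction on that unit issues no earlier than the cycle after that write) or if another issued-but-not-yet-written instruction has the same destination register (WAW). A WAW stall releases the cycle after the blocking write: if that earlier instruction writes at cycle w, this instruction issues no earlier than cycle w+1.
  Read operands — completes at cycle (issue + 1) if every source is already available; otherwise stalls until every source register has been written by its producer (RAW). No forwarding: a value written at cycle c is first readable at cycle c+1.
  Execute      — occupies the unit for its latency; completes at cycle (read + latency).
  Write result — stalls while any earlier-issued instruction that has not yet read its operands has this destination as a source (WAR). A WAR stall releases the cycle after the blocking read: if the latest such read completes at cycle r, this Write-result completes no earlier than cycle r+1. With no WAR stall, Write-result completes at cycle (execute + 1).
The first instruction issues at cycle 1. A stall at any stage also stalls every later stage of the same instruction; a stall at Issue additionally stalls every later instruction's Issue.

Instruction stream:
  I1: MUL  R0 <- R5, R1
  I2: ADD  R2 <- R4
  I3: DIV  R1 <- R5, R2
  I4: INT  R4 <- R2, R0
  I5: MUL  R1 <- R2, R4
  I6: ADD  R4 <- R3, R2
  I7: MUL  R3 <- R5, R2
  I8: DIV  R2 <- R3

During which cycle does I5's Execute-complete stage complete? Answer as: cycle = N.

c1: I1 dispatched to MUL
c2: I1 operands ready | I2 dispatched to ADD
c3: I2 operands ready | I3 dispatched to DIV
c4: I4 dispatched to INT
c5: I2 complete
c6: I1 complete | R2←I2
c7: R0←I1 | I3 operands ready
c8: I4 operands ready
c9: I4 complete
c10: R4←I4
c15: I3 complete
c16: R1←I3
c17: I5 dispatched to MUL
c18: I5 operands ready | I6 dispatched to ADD
c19: I6 operands ready
c21: I6 complete
c22: I5 complete | R4←I6
c23: R1←I5
c24: I7 dispatched to MUL
c25: I7 operands ready | I8 dispatched to DIV
c29: I7 complete
c30: R3←I7
c31: I8 operands ready
c39: I8 complete
c40: R2←I8

cycle = 22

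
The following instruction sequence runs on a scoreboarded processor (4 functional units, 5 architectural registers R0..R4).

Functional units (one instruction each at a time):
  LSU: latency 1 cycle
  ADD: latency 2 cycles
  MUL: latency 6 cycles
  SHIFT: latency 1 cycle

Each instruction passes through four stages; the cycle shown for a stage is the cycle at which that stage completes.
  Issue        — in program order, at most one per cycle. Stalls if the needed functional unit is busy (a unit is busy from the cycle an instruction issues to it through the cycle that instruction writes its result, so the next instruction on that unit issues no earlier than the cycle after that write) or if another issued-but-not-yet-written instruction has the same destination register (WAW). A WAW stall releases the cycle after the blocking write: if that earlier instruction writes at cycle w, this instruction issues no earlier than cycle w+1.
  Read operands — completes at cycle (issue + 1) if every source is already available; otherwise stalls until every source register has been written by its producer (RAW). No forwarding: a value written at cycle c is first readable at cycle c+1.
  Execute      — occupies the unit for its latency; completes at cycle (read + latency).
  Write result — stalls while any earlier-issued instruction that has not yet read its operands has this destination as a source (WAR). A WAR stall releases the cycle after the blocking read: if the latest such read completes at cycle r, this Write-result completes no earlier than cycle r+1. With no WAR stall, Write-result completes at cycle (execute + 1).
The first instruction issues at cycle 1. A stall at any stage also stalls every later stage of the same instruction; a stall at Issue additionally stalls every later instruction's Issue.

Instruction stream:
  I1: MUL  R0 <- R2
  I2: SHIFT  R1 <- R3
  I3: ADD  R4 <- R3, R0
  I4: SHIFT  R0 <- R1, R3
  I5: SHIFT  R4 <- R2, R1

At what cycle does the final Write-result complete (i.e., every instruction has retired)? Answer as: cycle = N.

cycle = 17

t=1  I1 issues→MUL
t=2  I1 reads, I2 issues→SHIFT
t=3  I2 reads, I3 issues→ADD
t=4  I2 exec-done
t=5  I2 writes R1
t=8  I1 exec-done
t=9  I1 writes R0
t=10  I3 reads, I4 issues→SHIFT
t=11  I4 reads
t=12  I3 exec-done, I4 exec-done
t=13  I3 writes R4, I4 writes R0
t=14  I5 issues→SHIFT
t=15  I5 reads
t=16  I5 exec-done
t=17  I5 writes R4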